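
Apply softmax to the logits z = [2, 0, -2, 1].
p = [0.6572, 0.0889, 0.012, 0.2418]

exp(z) = [7.389, 1, 0.1353, 2.718]
Sum = 11.24
p = [0.6572, 0.0889, 0.012, 0.2418]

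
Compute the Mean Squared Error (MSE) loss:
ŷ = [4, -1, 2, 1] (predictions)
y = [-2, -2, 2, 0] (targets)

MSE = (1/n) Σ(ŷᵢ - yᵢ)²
MSE = 9.5

MSE = (1/4)((4--2)² + (-1--2)² + (2-2)² + (1-0)²) = (1/4)(36 + 1 + 0 + 1) = 9.5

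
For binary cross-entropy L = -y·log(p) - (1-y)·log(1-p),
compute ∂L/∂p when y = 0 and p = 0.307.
∂L/∂p = 1.443

∂L/∂p = -y/p + (1-y)/(1-p) = 0 + 1/0.693 = 1.443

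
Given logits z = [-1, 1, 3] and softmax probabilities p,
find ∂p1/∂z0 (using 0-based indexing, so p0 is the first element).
∂p1/∂z0 = -0.001862

p = softmax(z) = [0.01588, 0.1173, 0.8668]
p1 = 0.1173, p0 = 0.01588

∂p1/∂z0 = -p1 × p0 = -0.1173 × 0.01588 = -0.001862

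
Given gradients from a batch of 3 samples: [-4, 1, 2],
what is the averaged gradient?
Average gradient = -0.3333

Average = (1/3)(-4 + 1 + 2) = -1/3 = -0.3333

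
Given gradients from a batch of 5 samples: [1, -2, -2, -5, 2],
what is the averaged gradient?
Average gradient = -1.2

Average = (1/5)(1 + -2 + -2 + -5 + 2) = -6/5 = -1.2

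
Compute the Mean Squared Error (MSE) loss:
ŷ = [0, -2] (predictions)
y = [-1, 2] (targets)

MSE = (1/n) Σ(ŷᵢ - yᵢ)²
MSE = 8.5

MSE = (1/2)((0--1)² + (-2-2)²) = (1/2)(1 + 16) = 8.5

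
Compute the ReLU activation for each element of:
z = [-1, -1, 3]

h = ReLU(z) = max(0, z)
h = [0, 0, 3]

ReLU applied element-wise: max(0,-1)=0, max(0,-1)=0, max(0,3)=3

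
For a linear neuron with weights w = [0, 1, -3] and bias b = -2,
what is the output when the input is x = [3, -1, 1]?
y = -6

y = (0)(3) + (1)(-1) + (-3)(1) + -2 = -6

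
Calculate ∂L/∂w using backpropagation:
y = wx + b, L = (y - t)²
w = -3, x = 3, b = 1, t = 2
∂L/∂w = -60

y = wx + b = (-3)(3) + 1 = -8
∂L/∂y = 2(y - t) = 2(-8 - 2) = -20
∂y/∂w = x = 3
∂L/∂w = ∂L/∂y · ∂y/∂w = -20 × 3 = -60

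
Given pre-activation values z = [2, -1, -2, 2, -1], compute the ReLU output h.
h = [2, 0, 0, 2, 0]

ReLU applied element-wise: max(0,2)=2, max(0,-1)=0, max(0,-2)=0, max(0,2)=2, max(0,-1)=0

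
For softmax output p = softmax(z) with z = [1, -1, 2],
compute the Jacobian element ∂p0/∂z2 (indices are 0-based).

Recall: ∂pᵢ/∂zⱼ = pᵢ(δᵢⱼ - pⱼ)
∂p0/∂z2 = -0.183

p = softmax(z) = [0.2595, 0.03512, 0.7054]
p0 = 0.2595, p2 = 0.7054

∂p0/∂z2 = -p0 × p2 = -0.2595 × 0.7054 = -0.183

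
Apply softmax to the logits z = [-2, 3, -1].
p = [0.0066, 0.9756, 0.0179]

exp(z) = [0.1353, 20.09, 0.3679]
Sum = 20.59
p = [0.0066, 0.9756, 0.0179]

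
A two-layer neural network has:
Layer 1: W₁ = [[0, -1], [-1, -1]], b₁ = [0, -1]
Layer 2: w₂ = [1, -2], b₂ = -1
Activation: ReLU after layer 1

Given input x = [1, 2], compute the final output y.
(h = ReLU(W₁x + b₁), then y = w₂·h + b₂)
y = -1

Layer 1 pre-activation: z₁ = [-2, -4]
After ReLU: h = [0, 0]
Layer 2 output: y = 1×0 + -2×0 + -1 = -1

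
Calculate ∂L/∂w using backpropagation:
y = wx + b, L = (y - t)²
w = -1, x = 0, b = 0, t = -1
∂L/∂w = 0

y = wx + b = (-1)(0) + 0 = 0
∂L/∂y = 2(y - t) = 2(0 - -1) = 2
∂y/∂w = x = 0
∂L/∂w = ∂L/∂y · ∂y/∂w = 2 × 0 = 0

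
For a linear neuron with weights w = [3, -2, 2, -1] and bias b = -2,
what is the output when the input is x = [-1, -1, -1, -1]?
y = -4

y = (3)(-1) + (-2)(-1) + (2)(-1) + (-1)(-1) + -2 = -4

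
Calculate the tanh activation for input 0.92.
0.7259

tanh(0.92) = (e^(0.92) - e^(-0.92))/(e^(0.92) + e^(-0.92)) = 0.7259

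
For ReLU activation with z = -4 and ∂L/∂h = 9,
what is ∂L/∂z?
∂L/∂z = 0

h = ReLU(-4) = 0
Since z < 0: ∂h/∂z = 0
∂L/∂z = ∂L/∂h · ∂h/∂z = 9 × 0 = 0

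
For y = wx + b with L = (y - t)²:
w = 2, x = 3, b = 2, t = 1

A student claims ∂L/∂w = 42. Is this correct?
Correct

y = (2)(3) + 2 = 8
∂L/∂y = 2(y - t) = 2(8 - 1) = 14
∂y/∂w = x = 3
∂L/∂w = 14 × 3 = 42

Claimed value: 42
Correct: The correct gradient is 42.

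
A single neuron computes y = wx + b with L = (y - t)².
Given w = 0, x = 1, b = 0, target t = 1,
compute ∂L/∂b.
∂L/∂b = -2

y = wx + b = (0)(1) + 0 = 0
∂L/∂y = 2(y - t) = 2(0 - 1) = -2
∂y/∂b = 1
∂L/∂b = ∂L/∂y · ∂y/∂b = -2 × 1 = -2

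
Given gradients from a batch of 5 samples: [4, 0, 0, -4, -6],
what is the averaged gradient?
Average gradient = -1.2

Average = (1/5)(4 + 0 + 0 + -4 + -6) = -6/5 = -1.2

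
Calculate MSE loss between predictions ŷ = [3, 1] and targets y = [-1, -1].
MSE = 10

MSE = (1/2)((3--1)² + (1--1)²) = (1/2)(16 + 4) = 10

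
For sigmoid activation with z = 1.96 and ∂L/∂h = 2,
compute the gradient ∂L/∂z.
∂L/∂z = 0.2164

σ(1.96) = 0.8765
σ'(1.96) = σ(1.96)(1 - σ(1.96)) = 0.8765 × 0.1235 = 0.1082
∂L/∂z = ∂L/∂h · σ'(z) = 2 × 0.1082 = 0.2164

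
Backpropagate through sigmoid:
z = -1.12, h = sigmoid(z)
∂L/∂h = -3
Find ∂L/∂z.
∂L/∂z = -0.5565

σ(-1.12) = 0.246
σ'(-1.12) = σ(-1.12)(1 - σ(-1.12)) = 0.246 × 0.754 = 0.1855
∂L/∂z = ∂L/∂h · σ'(z) = -3 × 0.1855 = -0.5565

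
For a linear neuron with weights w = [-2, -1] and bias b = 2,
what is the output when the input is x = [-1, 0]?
y = 4

y = (-2)(-1) + (-1)(0) + 2 = 4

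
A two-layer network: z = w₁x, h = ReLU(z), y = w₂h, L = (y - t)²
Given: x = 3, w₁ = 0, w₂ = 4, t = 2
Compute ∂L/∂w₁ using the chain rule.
∂L/∂w₁ = 0

Forward pass:
z = w₁x = 0×3 = 0
h = ReLU(0) = 0
y = w₂h = 4×0 = 0

Backward pass:
∂L/∂y = 2(y - t) = 2(0 - 2) = -4
∂y/∂h = w₂ = 4
∂h/∂z = 0 (ReLU derivative)
∂z/∂w₁ = x = 3

∂L/∂w₁ = -4 × 4 × 0 × 3 = 0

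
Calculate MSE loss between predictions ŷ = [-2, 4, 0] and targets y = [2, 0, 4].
MSE = 16

MSE = (1/3)((-2-2)² + (4-0)² + (0-4)²) = (1/3)(16 + 16 + 16) = 16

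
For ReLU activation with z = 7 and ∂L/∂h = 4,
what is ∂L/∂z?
∂L/∂z = 4

h = ReLU(7) = 7
Since z > 0: ∂h/∂z = 1
∂L/∂z = ∂L/∂h · ∂h/∂z = 4 × 1 = 4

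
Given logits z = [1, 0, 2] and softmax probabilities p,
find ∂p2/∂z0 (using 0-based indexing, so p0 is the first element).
∂p2/∂z0 = -0.1628

p = softmax(z) = [0.2447, 0.09003, 0.6652]
p2 = 0.6652, p0 = 0.2447

∂p2/∂z0 = -p2 × p0 = -0.6652 × 0.2447 = -0.1628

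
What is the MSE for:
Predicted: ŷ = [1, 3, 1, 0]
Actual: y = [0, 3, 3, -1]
MSE = 1.5

MSE = (1/4)((1-0)² + (3-3)² + (1-3)² + (0--1)²) = (1/4)(1 + 0 + 4 + 1) = 1.5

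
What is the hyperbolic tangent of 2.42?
0.9843

tanh(2.42) = (e^(2.42) - e^(-2.42))/(e^(2.42) + e^(-2.42)) = 0.9843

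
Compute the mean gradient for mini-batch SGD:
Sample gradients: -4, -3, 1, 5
Average gradient = -0.25

Average = (1/4)(-4 + -3 + 1 + 5) = -1/4 = -0.25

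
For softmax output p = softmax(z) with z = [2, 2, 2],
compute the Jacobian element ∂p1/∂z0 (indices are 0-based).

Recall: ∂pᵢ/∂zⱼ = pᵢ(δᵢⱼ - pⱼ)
∂p1/∂z0 = -0.1111

p = softmax(z) = [0.3333, 0.3333, 0.3333]
p1 = 0.3333, p0 = 0.3333

∂p1/∂z0 = -p1 × p0 = -0.3333 × 0.3333 = -0.1111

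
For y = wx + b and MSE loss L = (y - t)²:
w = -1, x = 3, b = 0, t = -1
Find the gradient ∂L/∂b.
∂L/∂b = -4

y = wx + b = (-1)(3) + 0 = -3
∂L/∂y = 2(y - t) = 2(-3 - -1) = -4
∂y/∂b = 1
∂L/∂b = ∂L/∂y · ∂y/∂b = -4 × 1 = -4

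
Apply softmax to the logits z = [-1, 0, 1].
p = [0.09, 0.2447, 0.6652]

exp(z) = [0.3679, 1, 2.718]
Sum = 4.086
p = [0.09, 0.2447, 0.6652]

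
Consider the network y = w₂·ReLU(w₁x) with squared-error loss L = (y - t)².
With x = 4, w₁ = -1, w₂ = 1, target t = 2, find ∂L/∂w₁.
∂L/∂w₁ = 0

Forward pass:
z = w₁x = -1×4 = -4
h = ReLU(-4) = 0
y = w₂h = 1×0 = 0

Backward pass:
∂L/∂y = 2(y - t) = 2(0 - 2) = -4
∂y/∂h = w₂ = 1
∂h/∂z = 0 (ReLU derivative)
∂z/∂w₁ = x = 4

∂L/∂w₁ = -4 × 1 × 0 × 4 = 0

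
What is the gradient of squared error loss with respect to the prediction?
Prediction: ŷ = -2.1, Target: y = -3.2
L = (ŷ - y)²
∂L/∂ŷ = 2.2

∂L/∂ŷ = 2(ŷ - y) = 2(-2.1 - -3.2) = 2(1.1) = 2.2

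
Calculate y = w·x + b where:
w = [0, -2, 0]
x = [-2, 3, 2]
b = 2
y = -4

y = (0)(-2) + (-2)(3) + (0)(2) + 2 = -4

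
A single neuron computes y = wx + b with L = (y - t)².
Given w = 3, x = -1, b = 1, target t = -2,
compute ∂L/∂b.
∂L/∂b = 0

y = wx + b = (3)(-1) + 1 = -2
∂L/∂y = 2(y - t) = 2(-2 - -2) = 0
∂y/∂b = 1
∂L/∂b = ∂L/∂y · ∂y/∂b = 0 × 1 = 0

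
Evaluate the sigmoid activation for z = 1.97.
0.8776

sigmoid(1.97) = 1/(1 + e^(-1.97)) = 1/(1 + 0.1395) = 0.8776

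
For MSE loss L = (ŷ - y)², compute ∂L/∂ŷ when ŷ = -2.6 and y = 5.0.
∂L/∂ŷ = -15.2

∂L/∂ŷ = 2(ŷ - y) = 2(-2.6 - 5.0) = 2(-7.6) = -15.2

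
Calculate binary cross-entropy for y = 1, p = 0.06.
L = 2.813

L = -1·log(0.06) - 0·log(0.94) = -log(0.06) = 2.813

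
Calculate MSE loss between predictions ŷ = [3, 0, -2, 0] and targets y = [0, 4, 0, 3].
MSE = 9.5

MSE = (1/4)((3-0)² + (0-4)² + (-2-0)² + (0-3)²) = (1/4)(9 + 16 + 4 + 9) = 9.5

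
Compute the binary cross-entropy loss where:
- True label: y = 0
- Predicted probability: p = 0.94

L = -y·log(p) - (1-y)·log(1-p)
L = 2.813

L = -0·log(0.94) - 1·log(0.06) = -log(0.06) = 2.813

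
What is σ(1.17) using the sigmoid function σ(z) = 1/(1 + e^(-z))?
0.7631

sigmoid(1.17) = 1/(1 + e^(-1.17)) = 1/(1 + 0.3104) = 0.7631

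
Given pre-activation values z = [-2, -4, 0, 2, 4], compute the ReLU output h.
h = [0, 0, 0, 2, 4]

ReLU applied element-wise: max(0,-2)=0, max(0,-4)=0, max(0,0)=0, max(0,2)=2, max(0,4)=4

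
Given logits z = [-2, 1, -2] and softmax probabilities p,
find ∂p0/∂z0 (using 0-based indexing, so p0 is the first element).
∂p0/∂z0 = 0.04323

p = softmax(z) = [0.04528, 0.9094, 0.04528]
p0 = 0.04528

∂p0/∂z0 = p0(1 - p0) = 0.04528 × (1 - 0.04528) = 0.04323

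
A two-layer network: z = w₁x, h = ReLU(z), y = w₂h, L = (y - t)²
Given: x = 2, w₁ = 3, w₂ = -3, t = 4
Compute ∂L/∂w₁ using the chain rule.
∂L/∂w₁ = 264

Forward pass:
z = w₁x = 3×2 = 6
h = ReLU(6) = 6
y = w₂h = -3×6 = -18

Backward pass:
∂L/∂y = 2(y - t) = 2(-18 - 4) = -44
∂y/∂h = w₂ = -3
∂h/∂z = 1 (ReLU derivative)
∂z/∂w₁ = x = 2

∂L/∂w₁ = -44 × -3 × 1 × 2 = 264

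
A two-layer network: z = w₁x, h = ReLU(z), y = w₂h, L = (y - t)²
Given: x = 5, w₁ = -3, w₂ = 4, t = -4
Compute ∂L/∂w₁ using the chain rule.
∂L/∂w₁ = 0

Forward pass:
z = w₁x = -3×5 = -15
h = ReLU(-15) = 0
y = w₂h = 4×0 = 0

Backward pass:
∂L/∂y = 2(y - t) = 2(0 - -4) = 8
∂y/∂h = w₂ = 4
∂h/∂z = 0 (ReLU derivative)
∂z/∂w₁ = x = 5

∂L/∂w₁ = 8 × 4 × 0 × 5 = 0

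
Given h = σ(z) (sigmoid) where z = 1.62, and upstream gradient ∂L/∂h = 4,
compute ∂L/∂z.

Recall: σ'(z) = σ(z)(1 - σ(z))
∂L/∂z = 0.5516

σ(1.62) = 0.8348
σ'(1.62) = σ(1.62)(1 - σ(1.62)) = 0.8348 × 0.1652 = 0.1379
∂L/∂z = ∂L/∂h · σ'(z) = 4 × 0.1379 = 0.5516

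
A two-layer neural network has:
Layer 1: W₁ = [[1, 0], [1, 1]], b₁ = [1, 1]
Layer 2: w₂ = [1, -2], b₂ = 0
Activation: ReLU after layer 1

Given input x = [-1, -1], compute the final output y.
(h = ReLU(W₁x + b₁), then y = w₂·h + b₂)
y = 0

Layer 1 pre-activation: z₁ = [0, -1]
After ReLU: h = [0, 0]
Layer 2 output: y = 1×0 + -2×0 + 0 = 0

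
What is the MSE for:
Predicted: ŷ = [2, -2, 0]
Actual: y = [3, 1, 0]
MSE = 3.333

MSE = (1/3)((2-3)² + (-2-1)² + (0-0)²) = (1/3)(1 + 9 + 0) = 3.333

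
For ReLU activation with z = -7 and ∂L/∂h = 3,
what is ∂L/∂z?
∂L/∂z = 0

h = ReLU(-7) = 0
Since z < 0: ∂h/∂z = 0
∂L/∂z = ∂L/∂h · ∂h/∂z = 3 × 0 = 0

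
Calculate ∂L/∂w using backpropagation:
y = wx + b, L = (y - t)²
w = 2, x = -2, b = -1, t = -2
∂L/∂w = 12

y = wx + b = (2)(-2) + -1 = -5
∂L/∂y = 2(y - t) = 2(-5 - -2) = -6
∂y/∂w = x = -2
∂L/∂w = ∂L/∂y · ∂y/∂w = -6 × -2 = 12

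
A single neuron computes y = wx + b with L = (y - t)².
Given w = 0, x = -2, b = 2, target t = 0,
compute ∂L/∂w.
∂L/∂w = -8

y = wx + b = (0)(-2) + 2 = 2
∂L/∂y = 2(y - t) = 2(2 - 0) = 4
∂y/∂w = x = -2
∂L/∂w = ∂L/∂y · ∂y/∂w = 4 × -2 = -8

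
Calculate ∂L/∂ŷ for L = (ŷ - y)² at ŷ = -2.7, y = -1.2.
∂L/∂ŷ = -3.0

∂L/∂ŷ = 2(ŷ - y) = 2(-2.7 - -1.2) = 2(-1.5) = -3.0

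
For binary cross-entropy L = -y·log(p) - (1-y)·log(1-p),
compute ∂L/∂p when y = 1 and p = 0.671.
∂L/∂p = -1.49

∂L/∂p = -y/p + (1-y)/(1-p) = -1/0.671 + 0 = -1.49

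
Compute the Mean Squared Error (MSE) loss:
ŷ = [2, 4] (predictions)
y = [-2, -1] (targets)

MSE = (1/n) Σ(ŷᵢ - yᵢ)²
MSE = 20.5

MSE = (1/2)((2--2)² + (4--1)²) = (1/2)(16 + 25) = 20.5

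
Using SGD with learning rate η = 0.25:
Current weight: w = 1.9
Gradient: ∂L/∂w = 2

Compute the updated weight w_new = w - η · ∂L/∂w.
w_new = 1.4

w_new = w - η·∂L/∂w = 1.9 - 0.25×(2) = 1.9 - (0.5) = 1.4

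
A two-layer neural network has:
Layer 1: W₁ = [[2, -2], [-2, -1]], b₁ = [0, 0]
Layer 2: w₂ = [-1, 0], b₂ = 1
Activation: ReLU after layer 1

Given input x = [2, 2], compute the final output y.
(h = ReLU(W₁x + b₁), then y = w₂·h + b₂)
y = 1

Layer 1 pre-activation: z₁ = [0, -6]
After ReLU: h = [0, 0]
Layer 2 output: y = -1×0 + 0×0 + 1 = 1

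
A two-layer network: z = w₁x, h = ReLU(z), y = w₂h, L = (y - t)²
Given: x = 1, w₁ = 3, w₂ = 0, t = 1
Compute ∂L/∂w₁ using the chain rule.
∂L/∂w₁ = 0

Forward pass:
z = w₁x = 3×1 = 3
h = ReLU(3) = 3
y = w₂h = 0×3 = 0

Backward pass:
∂L/∂y = 2(y - t) = 2(0 - 1) = -2
∂y/∂h = w₂ = 0
∂h/∂z = 1 (ReLU derivative)
∂z/∂w₁ = x = 1

∂L/∂w₁ = -2 × 0 × 1 × 1 = 0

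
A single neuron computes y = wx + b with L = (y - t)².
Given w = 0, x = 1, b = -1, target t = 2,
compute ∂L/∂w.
∂L/∂w = -6

y = wx + b = (0)(1) + -1 = -1
∂L/∂y = 2(y - t) = 2(-1 - 2) = -6
∂y/∂w = x = 1
∂L/∂w = ∂L/∂y · ∂y/∂w = -6 × 1 = -6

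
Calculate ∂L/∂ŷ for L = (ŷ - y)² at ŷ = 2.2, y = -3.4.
∂L/∂ŷ = 11.2

∂L/∂ŷ = 2(ŷ - y) = 2(2.2 - -3.4) = 2(5.6) = 11.2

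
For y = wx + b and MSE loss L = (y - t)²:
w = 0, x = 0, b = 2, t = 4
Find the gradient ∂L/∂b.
∂L/∂b = -4

y = wx + b = (0)(0) + 2 = 2
∂L/∂y = 2(y - t) = 2(2 - 4) = -4
∂y/∂b = 1
∂L/∂b = ∂L/∂y · ∂y/∂b = -4 × 1 = -4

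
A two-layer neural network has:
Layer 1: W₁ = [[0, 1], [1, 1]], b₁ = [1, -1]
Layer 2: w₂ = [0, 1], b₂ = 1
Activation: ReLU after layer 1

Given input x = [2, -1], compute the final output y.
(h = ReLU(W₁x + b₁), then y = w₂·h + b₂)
y = 1

Layer 1 pre-activation: z₁ = [0, 0]
After ReLU: h = [0, 0]
Layer 2 output: y = 0×0 + 1×0 + 1 = 1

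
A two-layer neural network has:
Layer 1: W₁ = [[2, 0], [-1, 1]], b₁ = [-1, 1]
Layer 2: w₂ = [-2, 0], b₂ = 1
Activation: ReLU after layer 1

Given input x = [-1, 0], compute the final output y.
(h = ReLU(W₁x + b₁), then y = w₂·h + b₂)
y = 1

Layer 1 pre-activation: z₁ = [-3, 2]
After ReLU: h = [0, 2]
Layer 2 output: y = -2×0 + 0×2 + 1 = 1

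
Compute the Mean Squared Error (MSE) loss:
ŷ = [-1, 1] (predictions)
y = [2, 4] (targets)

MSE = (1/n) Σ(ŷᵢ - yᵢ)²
MSE = 9

MSE = (1/2)((-1-2)² + (1-4)²) = (1/2)(9 + 9) = 9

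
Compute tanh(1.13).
0.811

tanh(1.13) = (e^(1.13) - e^(-1.13))/(e^(1.13) + e^(-1.13)) = 0.811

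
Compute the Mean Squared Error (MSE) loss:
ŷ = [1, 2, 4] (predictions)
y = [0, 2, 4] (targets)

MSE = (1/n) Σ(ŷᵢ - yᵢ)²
MSE = 0.3333

MSE = (1/3)((1-0)² + (2-2)² + (4-4)²) = (1/3)(1 + 0 + 0) = 0.3333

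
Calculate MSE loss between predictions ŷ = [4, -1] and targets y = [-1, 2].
MSE = 17

MSE = (1/2)((4--1)² + (-1-2)²) = (1/2)(25 + 9) = 17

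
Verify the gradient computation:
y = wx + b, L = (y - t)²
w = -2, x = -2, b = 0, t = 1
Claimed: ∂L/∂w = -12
Correct

y = (-2)(-2) + 0 = 4
∂L/∂y = 2(y - t) = 2(4 - 1) = 6
∂y/∂w = x = -2
∂L/∂w = 6 × -2 = -12

Claimed value: -12
Correct: The correct gradient is -12.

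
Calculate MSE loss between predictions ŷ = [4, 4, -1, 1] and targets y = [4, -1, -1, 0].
MSE = 6.5

MSE = (1/4)((4-4)² + (4--1)² + (-1--1)² + (1-0)²) = (1/4)(0 + 25 + 0 + 1) = 6.5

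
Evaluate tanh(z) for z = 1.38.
0.881

tanh(1.38) = (e^(1.38) - e^(-1.38))/(e^(1.38) + e^(-1.38)) = 0.881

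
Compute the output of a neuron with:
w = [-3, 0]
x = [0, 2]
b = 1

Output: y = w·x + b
y = 1

y = (-3)(0) + (0)(2) + 1 = 1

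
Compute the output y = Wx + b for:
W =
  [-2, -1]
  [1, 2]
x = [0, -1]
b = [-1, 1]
y = [0, -1]

Wx = [-2×0 + -1×-1, 1×0 + 2×-1]
   = [1, -2]
y = Wx + b = [1 + -1, -2 + 1] = [0, -1]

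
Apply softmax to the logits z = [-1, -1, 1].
p = [0.1065, 0.1065, 0.787]

exp(z) = [0.3679, 0.3679, 2.718]
Sum = 3.454
p = [0.1065, 0.1065, 0.787]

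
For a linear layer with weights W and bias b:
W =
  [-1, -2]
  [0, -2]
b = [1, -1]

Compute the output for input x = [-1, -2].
y = [6, 3]

Wx = [-1×-1 + -2×-2, 0×-1 + -2×-2]
   = [5, 4]
y = Wx + b = [5 + 1, 4 + -1] = [6, 3]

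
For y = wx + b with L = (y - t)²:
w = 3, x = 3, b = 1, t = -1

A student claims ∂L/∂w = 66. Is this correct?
Correct

y = (3)(3) + 1 = 10
∂L/∂y = 2(y - t) = 2(10 - -1) = 22
∂y/∂w = x = 3
∂L/∂w = 22 × 3 = 66

Claimed value: 66
Correct: The correct gradient is 66.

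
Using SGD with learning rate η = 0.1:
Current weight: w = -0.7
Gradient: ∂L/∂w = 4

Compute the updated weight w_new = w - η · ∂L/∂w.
w_new = -1.1

w_new = w - η·∂L/∂w = -0.7 - 0.1×(4) = -0.7 - (0.4) = -1.1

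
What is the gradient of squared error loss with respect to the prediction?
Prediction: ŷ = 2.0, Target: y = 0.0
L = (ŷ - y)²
∂L/∂ŷ = 4.0

∂L/∂ŷ = 2(ŷ - y) = 2(2.0 - 0.0) = 2(2.0) = 4.0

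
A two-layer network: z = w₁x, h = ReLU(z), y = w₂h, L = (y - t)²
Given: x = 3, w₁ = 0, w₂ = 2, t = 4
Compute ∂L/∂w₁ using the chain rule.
∂L/∂w₁ = 0

Forward pass:
z = w₁x = 0×3 = 0
h = ReLU(0) = 0
y = w₂h = 2×0 = 0

Backward pass:
∂L/∂y = 2(y - t) = 2(0 - 4) = -8
∂y/∂h = w₂ = 2
∂h/∂z = 0 (ReLU derivative)
∂z/∂w₁ = x = 3

∂L/∂w₁ = -8 × 2 × 0 × 3 = 0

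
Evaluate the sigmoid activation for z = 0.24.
0.5597

sigmoid(0.24) = 1/(1 + e^(-0.24)) = 1/(1 + 0.7866) = 0.5597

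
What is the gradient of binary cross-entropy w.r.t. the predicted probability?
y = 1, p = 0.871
∂L/∂p = -1.148

∂L/∂p = -y/p + (1-y)/(1-p) = -1/0.871 + 0 = -1.148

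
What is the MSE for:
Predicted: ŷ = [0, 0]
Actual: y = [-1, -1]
MSE = 1

MSE = (1/2)((0--1)² + (0--1)²) = (1/2)(1 + 1) = 1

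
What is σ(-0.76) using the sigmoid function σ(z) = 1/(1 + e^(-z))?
0.3186

sigmoid(-0.76) = 1/(1 + e^(0.76)) = 1/(1 + 2.138) = 0.3186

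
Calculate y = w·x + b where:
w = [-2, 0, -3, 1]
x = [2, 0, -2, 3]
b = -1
y = 4

y = (-2)(2) + (0)(0) + (-3)(-2) + (1)(3) + -1 = 4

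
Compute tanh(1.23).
0.8426

tanh(1.23) = (e^(1.23) - e^(-1.23))/(e^(1.23) + e^(-1.23)) = 0.8426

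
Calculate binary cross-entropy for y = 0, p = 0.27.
L = 0.3147

L = -0·log(0.27) - 1·log(0.73) = -log(0.73) = 0.3147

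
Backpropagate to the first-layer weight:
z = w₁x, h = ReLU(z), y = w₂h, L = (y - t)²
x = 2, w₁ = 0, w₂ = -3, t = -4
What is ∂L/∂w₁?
∂L/∂w₁ = 0

Forward pass:
z = w₁x = 0×2 = 0
h = ReLU(0) = 0
y = w₂h = -3×0 = 0

Backward pass:
∂L/∂y = 2(y - t) = 2(0 - -4) = 8
∂y/∂h = w₂ = -3
∂h/∂z = 0 (ReLU derivative)
∂z/∂w₁ = x = 2

∂L/∂w₁ = 8 × -3 × 0 × 2 = 0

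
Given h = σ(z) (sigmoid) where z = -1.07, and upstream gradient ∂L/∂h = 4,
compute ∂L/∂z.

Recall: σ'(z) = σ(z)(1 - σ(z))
∂L/∂z = 0.7607

σ(-1.07) = 0.2554
σ'(-1.07) = σ(-1.07)(1 - σ(-1.07)) = 0.2554 × 0.7446 = 0.1902
∂L/∂z = ∂L/∂h · σ'(z) = 4 × 0.1902 = 0.7607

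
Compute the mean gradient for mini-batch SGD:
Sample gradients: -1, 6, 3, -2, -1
Average gradient = 1

Average = (1/5)(-1 + 6 + 3 + -2 + -1) = 5/5 = 1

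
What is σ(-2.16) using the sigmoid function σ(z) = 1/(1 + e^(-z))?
0.1034

sigmoid(-2.16) = 1/(1 + e^(2.16)) = 1/(1 + 8.671) = 0.1034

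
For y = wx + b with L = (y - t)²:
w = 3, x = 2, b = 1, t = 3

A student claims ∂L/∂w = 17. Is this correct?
Incorrect

y = (3)(2) + 1 = 7
∂L/∂y = 2(y - t) = 2(7 - 3) = 8
∂y/∂w = x = 2
∂L/∂w = 8 × 2 = 16

Claimed value: 17
Incorrect: The correct gradient is 16.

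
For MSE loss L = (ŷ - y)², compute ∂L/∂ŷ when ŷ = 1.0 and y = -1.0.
∂L/∂ŷ = 4.0

∂L/∂ŷ = 2(ŷ - y) = 2(1.0 - -1.0) = 2(2.0) = 4.0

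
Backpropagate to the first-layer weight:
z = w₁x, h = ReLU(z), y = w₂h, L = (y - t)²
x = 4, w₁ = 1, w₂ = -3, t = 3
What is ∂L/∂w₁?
∂L/∂w₁ = 360

Forward pass:
z = w₁x = 1×4 = 4
h = ReLU(4) = 4
y = w₂h = -3×4 = -12

Backward pass:
∂L/∂y = 2(y - t) = 2(-12 - 3) = -30
∂y/∂h = w₂ = -3
∂h/∂z = 1 (ReLU derivative)
∂z/∂w₁ = x = 4

∂L/∂w₁ = -30 × -3 × 1 × 4 = 360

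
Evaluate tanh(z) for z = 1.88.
0.9545

tanh(1.88) = (e^(1.88) - e^(-1.88))/(e^(1.88) + e^(-1.88)) = 0.9545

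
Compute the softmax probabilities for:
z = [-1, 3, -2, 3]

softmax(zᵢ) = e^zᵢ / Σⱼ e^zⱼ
p = [0.009, 0.4938, 0.0033, 0.4938]

exp(z) = [0.3679, 20.09, 0.1353, 20.09]
Sum = 40.67
p = [0.009, 0.4938, 0.0033, 0.4938]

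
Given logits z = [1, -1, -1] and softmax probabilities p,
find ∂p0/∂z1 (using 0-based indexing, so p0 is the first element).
∂p0/∂z1 = -0.08382

p = softmax(z) = [0.787, 0.1065, 0.1065]
p0 = 0.787, p1 = 0.1065

∂p0/∂z1 = -p0 × p1 = -0.787 × 0.1065 = -0.08382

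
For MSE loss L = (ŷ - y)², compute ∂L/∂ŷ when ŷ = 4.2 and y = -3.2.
∂L/∂ŷ = 14.8

∂L/∂ŷ = 2(ŷ - y) = 2(4.2 - -3.2) = 2(7.4) = 14.8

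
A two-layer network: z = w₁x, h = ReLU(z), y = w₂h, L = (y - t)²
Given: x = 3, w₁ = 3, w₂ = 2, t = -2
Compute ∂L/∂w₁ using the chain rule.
∂L/∂w₁ = 240

Forward pass:
z = w₁x = 3×3 = 9
h = ReLU(9) = 9
y = w₂h = 2×9 = 18

Backward pass:
∂L/∂y = 2(y - t) = 2(18 - -2) = 40
∂y/∂h = w₂ = 2
∂h/∂z = 1 (ReLU derivative)
∂z/∂w₁ = x = 3

∂L/∂w₁ = 40 × 2 × 1 × 3 = 240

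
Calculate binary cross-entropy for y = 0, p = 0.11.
L = 0.1165

L = -0·log(0.11) - 1·log(0.89) = -log(0.89) = 0.1165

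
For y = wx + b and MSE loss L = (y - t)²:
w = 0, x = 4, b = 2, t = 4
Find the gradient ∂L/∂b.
∂L/∂b = -4

y = wx + b = (0)(4) + 2 = 2
∂L/∂y = 2(y - t) = 2(2 - 4) = -4
∂y/∂b = 1
∂L/∂b = ∂L/∂y · ∂y/∂b = -4 × 1 = -4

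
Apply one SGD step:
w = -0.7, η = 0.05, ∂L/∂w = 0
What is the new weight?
w_new = -0.7

w_new = w - η·∂L/∂w = -0.7 - 0.05×(0) = -0.7 - (0) = -0.7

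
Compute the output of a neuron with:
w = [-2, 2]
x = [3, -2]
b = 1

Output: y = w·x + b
y = -9

y = (-2)(3) + (2)(-2) + 1 = -9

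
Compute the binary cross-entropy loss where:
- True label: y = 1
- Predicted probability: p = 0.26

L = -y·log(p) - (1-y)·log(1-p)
L = 1.347

L = -1·log(0.26) - 0·log(0.74) = -log(0.26) = 1.347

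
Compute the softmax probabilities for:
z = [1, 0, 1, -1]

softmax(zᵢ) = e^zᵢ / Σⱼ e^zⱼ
p = [0.3995, 0.147, 0.3995, 0.0541]

exp(z) = [2.718, 1, 2.718, 0.3679]
Sum = 6.804
p = [0.3995, 0.147, 0.3995, 0.0541]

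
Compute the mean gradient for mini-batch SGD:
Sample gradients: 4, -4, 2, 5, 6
Average gradient = 2.6

Average = (1/5)(4 + -4 + 2 + 5 + 6) = 13/5 = 2.6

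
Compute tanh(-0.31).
-0.3004

tanh(-0.31) = (e^(-0.31) - e^(0.31))/(e^(-0.31) + e^(0.31)) = -0.3004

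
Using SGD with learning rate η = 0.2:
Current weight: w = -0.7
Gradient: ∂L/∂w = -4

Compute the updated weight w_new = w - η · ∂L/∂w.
w_new = 0.1

w_new = w - η·∂L/∂w = -0.7 - 0.2×(-4) = -0.7 - (-0.8) = 0.1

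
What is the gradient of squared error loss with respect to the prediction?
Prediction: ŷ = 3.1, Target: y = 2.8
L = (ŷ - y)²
∂L/∂ŷ = 0.6

∂L/∂ŷ = 2(ŷ - y) = 2(3.1 - 2.8) = 2(0.3) = 0.6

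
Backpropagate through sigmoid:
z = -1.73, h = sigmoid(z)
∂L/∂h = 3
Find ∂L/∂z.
∂L/∂z = 0.3837

σ(-1.73) = 0.1506
σ'(-1.73) = σ(-1.73)(1 - σ(-1.73)) = 0.1506 × 0.8494 = 0.1279
∂L/∂z = ∂L/∂h · σ'(z) = 3 × 0.1279 = 0.3837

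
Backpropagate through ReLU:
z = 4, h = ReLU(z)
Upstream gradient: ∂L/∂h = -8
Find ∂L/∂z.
∂L/∂z = -8

h = ReLU(4) = 4
Since z > 0: ∂h/∂z = 1
∂L/∂z = ∂L/∂h · ∂h/∂z = -8 × 1 = -8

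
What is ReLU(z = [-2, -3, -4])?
h = [0, 0, 0]

ReLU applied element-wise: max(0,-2)=0, max(0,-3)=0, max(0,-4)=0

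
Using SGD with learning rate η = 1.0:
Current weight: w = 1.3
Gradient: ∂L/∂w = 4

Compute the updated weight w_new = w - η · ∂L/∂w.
w_new = -2.7

w_new = w - η·∂L/∂w = 1.3 - 1.0×(4) = 1.3 - (4) = -2.7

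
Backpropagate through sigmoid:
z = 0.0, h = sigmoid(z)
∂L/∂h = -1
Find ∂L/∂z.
∂L/∂z = -0.25

σ(0.0) = 0.5
σ'(0.0) = σ(0.0)(1 - σ(0.0)) = 0.5 × 0.5 = 0.25
∂L/∂z = ∂L/∂h · σ'(z) = -1 × 0.25 = -0.25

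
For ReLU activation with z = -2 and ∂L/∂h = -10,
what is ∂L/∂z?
∂L/∂z = 0

h = ReLU(-2) = 0
Since z < 0: ∂h/∂z = 0
∂L/∂z = ∂L/∂h · ∂h/∂z = -10 × 0 = 0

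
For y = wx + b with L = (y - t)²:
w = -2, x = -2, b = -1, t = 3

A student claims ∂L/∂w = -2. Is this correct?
Incorrect

y = (-2)(-2) + -1 = 3
∂L/∂y = 2(y - t) = 2(3 - 3) = 0
∂y/∂w = x = -2
∂L/∂w = 0 × -2 = 0

Claimed value: -2
Incorrect: The correct gradient is 0.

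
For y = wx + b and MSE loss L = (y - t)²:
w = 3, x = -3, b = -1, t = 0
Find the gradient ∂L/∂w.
∂L/∂w = 60

y = wx + b = (3)(-3) + -1 = -10
∂L/∂y = 2(y - t) = 2(-10 - 0) = -20
∂y/∂w = x = -3
∂L/∂w = ∂L/∂y · ∂y/∂w = -20 × -3 = 60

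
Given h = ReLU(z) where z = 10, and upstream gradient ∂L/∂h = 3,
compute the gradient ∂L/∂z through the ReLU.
∂L/∂z = 3

h = ReLU(10) = 10
Since z > 0: ∂h/∂z = 1
∂L/∂z = ∂L/∂h · ∂h/∂z = 3 × 1 = 3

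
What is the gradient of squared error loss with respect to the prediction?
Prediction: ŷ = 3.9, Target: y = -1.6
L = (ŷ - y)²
∂L/∂ŷ = 11.0

∂L/∂ŷ = 2(ŷ - y) = 2(3.9 - -1.6) = 2(5.5) = 11.0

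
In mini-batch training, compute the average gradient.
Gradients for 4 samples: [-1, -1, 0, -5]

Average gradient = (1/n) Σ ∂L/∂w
Average gradient = -1.75

Average = (1/4)(-1 + -1 + 0 + -5) = -7/4 = -1.75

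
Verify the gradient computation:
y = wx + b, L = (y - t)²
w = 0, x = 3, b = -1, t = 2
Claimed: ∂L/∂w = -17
Incorrect

y = (0)(3) + -1 = -1
∂L/∂y = 2(y - t) = 2(-1 - 2) = -6
∂y/∂w = x = 3
∂L/∂w = -6 × 3 = -18

Claimed value: -17
Incorrect: The correct gradient is -18.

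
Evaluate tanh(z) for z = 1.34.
0.8717

tanh(1.34) = (e^(1.34) - e^(-1.34))/(e^(1.34) + e^(-1.34)) = 0.8717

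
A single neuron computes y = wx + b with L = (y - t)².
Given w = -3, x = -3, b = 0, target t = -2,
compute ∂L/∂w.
∂L/∂w = -66

y = wx + b = (-3)(-3) + 0 = 9
∂L/∂y = 2(y - t) = 2(9 - -2) = 22
∂y/∂w = x = -3
∂L/∂w = ∂L/∂y · ∂y/∂w = 22 × -3 = -66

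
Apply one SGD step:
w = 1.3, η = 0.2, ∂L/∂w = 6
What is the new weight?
w_new = 0.1

w_new = w - η·∂L/∂w = 1.3 - 0.2×(6) = 1.3 - (1.2) = 0.1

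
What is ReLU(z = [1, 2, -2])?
h = [1, 2, 0]

ReLU applied element-wise: max(0,1)=1, max(0,2)=2, max(0,-2)=0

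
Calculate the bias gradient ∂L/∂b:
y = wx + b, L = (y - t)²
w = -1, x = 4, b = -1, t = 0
∂L/∂b = -10

y = wx + b = (-1)(4) + -1 = -5
∂L/∂y = 2(y - t) = 2(-5 - 0) = -10
∂y/∂b = 1
∂L/∂b = ∂L/∂y · ∂y/∂b = -10 × 1 = -10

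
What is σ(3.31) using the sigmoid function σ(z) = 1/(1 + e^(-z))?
0.9648

sigmoid(3.31) = 1/(1 + e^(-3.31)) = 1/(1 + 0.03652) = 0.9648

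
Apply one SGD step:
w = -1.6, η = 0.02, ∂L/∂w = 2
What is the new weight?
w_new = -1.64

w_new = w - η·∂L/∂w = -1.6 - 0.02×(2) = -1.6 - (0.04) = -1.64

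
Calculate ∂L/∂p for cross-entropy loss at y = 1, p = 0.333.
∂L/∂p = -3.003

∂L/∂p = -y/p + (1-y)/(1-p) = -1/0.333 + 0 = -3.003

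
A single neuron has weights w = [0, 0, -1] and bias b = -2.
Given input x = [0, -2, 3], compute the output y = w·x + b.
y = -5

y = (0)(0) + (0)(-2) + (-1)(3) + -2 = -5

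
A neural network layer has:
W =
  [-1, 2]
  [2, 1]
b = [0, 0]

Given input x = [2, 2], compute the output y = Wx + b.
y = [2, 6]

Wx = [-1×2 + 2×2, 2×2 + 1×2]
   = [2, 6]
y = Wx + b = [2 + 0, 6 + 0] = [2, 6]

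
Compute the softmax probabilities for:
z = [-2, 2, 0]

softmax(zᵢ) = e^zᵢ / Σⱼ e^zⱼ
p = [0.0159, 0.8668, 0.1173]

exp(z) = [0.1353, 7.389, 1]
Sum = 8.524
p = [0.0159, 0.8668, 0.1173]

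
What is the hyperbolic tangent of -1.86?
-0.9527

tanh(-1.86) = (e^(-1.86) - e^(1.86))/(e^(-1.86) + e^(1.86)) = -0.9527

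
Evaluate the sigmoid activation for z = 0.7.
0.6682

sigmoid(0.7) = 1/(1 + e^(-0.7)) = 1/(1 + 0.4966) = 0.6682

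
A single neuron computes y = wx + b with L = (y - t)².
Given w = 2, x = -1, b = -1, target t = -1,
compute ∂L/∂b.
∂L/∂b = -4

y = wx + b = (2)(-1) + -1 = -3
∂L/∂y = 2(y - t) = 2(-3 - -1) = -4
∂y/∂b = 1
∂L/∂b = ∂L/∂y · ∂y/∂b = -4 × 1 = -4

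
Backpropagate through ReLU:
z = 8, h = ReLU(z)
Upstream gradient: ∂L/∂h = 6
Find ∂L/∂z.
∂L/∂z = 6

h = ReLU(8) = 8
Since z > 0: ∂h/∂z = 1
∂L/∂z = ∂L/∂h · ∂h/∂z = 6 × 1 = 6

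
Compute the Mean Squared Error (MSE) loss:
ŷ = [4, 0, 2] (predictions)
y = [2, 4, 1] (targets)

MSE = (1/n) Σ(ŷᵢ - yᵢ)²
MSE = 7

MSE = (1/3)((4-2)² + (0-4)² + (2-1)²) = (1/3)(4 + 16 + 1) = 7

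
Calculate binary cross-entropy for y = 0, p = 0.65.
L = 1.05

L = -0·log(0.65) - 1·log(0.35) = -log(0.35) = 1.05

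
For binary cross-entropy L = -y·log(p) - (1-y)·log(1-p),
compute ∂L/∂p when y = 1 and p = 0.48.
∂L/∂p = -2.083

∂L/∂p = -y/p + (1-y)/(1-p) = -1/0.48 + 0 = -2.083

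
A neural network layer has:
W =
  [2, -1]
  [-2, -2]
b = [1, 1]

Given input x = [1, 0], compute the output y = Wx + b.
y = [3, -1]

Wx = [2×1 + -1×0, -2×1 + -2×0]
   = [2, -2]
y = Wx + b = [2 + 1, -2 + 1] = [3, -1]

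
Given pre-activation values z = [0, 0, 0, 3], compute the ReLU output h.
h = [0, 0, 0, 3]

ReLU applied element-wise: max(0,0)=0, max(0,0)=0, max(0,0)=0, max(0,3)=3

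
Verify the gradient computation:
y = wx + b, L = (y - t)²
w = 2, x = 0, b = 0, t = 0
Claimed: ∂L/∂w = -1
Incorrect

y = (2)(0) + 0 = 0
∂L/∂y = 2(y - t) = 2(0 - 0) = 0
∂y/∂w = x = 0
∂L/∂w = 0 × 0 = 0

Claimed value: -1
Incorrect: The correct gradient is 0.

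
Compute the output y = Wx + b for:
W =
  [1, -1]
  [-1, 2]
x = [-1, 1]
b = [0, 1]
y = [-2, 4]

Wx = [1×-1 + -1×1, -1×-1 + 2×1]
   = [-2, 3]
y = Wx + b = [-2 + 0, 3 + 1] = [-2, 4]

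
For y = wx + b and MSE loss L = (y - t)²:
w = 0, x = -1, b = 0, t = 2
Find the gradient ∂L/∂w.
∂L/∂w = 4

y = wx + b = (0)(-1) + 0 = 0
∂L/∂y = 2(y - t) = 2(0 - 2) = -4
∂y/∂w = x = -1
∂L/∂w = ∂L/∂y · ∂y/∂w = -4 × -1 = 4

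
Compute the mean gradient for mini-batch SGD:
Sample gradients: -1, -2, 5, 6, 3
Average gradient = 2.2

Average = (1/5)(-1 + -2 + 5 + 6 + 3) = 11/5 = 2.2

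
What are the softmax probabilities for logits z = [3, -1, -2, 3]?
p = [0.4938, 0.009, 0.0033, 0.4938]

exp(z) = [20.09, 0.3679, 0.1353, 20.09]
Sum = 40.67
p = [0.4938, 0.009, 0.0033, 0.4938]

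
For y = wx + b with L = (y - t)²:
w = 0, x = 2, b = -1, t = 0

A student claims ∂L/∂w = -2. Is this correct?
Incorrect

y = (0)(2) + -1 = -1
∂L/∂y = 2(y - t) = 2(-1 - 0) = -2
∂y/∂w = x = 2
∂L/∂w = -2 × 2 = -4

Claimed value: -2
Incorrect: The correct gradient is -4.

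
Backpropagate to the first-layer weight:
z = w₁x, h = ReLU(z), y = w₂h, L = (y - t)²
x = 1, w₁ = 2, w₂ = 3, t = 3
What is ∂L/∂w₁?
∂L/∂w₁ = 18

Forward pass:
z = w₁x = 2×1 = 2
h = ReLU(2) = 2
y = w₂h = 3×2 = 6

Backward pass:
∂L/∂y = 2(y - t) = 2(6 - 3) = 6
∂y/∂h = w₂ = 3
∂h/∂z = 1 (ReLU derivative)
∂z/∂w₁ = x = 1

∂L/∂w₁ = 6 × 3 × 1 × 1 = 18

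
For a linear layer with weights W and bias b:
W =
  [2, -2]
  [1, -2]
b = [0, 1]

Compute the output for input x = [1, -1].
y = [4, 4]

Wx = [2×1 + -2×-1, 1×1 + -2×-1]
   = [4, 3]
y = Wx + b = [4 + 0, 3 + 1] = [4, 4]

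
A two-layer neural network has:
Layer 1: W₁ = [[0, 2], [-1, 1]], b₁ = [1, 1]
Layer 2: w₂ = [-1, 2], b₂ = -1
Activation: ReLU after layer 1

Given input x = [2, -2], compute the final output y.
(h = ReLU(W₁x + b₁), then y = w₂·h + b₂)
y = -1

Layer 1 pre-activation: z₁ = [-3, -3]
After ReLU: h = [0, 0]
Layer 2 output: y = -1×0 + 2×0 + -1 = -1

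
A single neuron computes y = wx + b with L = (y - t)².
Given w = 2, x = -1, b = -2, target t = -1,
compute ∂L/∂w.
∂L/∂w = 6

y = wx + b = (2)(-1) + -2 = -4
∂L/∂y = 2(y - t) = 2(-4 - -1) = -6
∂y/∂w = x = -1
∂L/∂w = ∂L/∂y · ∂y/∂w = -6 × -1 = 6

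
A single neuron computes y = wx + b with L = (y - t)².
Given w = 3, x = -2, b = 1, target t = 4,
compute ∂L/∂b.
∂L/∂b = -18

y = wx + b = (3)(-2) + 1 = -5
∂L/∂y = 2(y - t) = 2(-5 - 4) = -18
∂y/∂b = 1
∂L/∂b = ∂L/∂y · ∂y/∂b = -18 × 1 = -18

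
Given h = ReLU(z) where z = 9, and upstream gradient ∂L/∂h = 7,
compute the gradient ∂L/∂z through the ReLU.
∂L/∂z = 7

h = ReLU(9) = 9
Since z > 0: ∂h/∂z = 1
∂L/∂z = ∂L/∂h · ∂h/∂z = 7 × 1 = 7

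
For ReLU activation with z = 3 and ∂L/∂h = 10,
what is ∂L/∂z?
∂L/∂z = 10

h = ReLU(3) = 3
Since z > 0: ∂h/∂z = 1
∂L/∂z = ∂L/∂h · ∂h/∂z = 10 × 1 = 10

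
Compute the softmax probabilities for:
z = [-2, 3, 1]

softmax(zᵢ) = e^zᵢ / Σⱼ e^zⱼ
p = [0.0059, 0.8756, 0.1185]

exp(z) = [0.1353, 20.09, 2.718]
Sum = 22.94
p = [0.0059, 0.8756, 0.1185]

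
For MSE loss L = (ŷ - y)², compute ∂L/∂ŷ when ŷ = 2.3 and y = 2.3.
∂L/∂ŷ = 0.0

∂L/∂ŷ = 2(ŷ - y) = 2(2.3 - 2.3) = 2(0.0) = 0.0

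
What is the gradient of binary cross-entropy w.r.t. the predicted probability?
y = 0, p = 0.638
∂L/∂p = 2.762

∂L/∂p = -y/p + (1-y)/(1-p) = 0 + 1/0.362 = 2.762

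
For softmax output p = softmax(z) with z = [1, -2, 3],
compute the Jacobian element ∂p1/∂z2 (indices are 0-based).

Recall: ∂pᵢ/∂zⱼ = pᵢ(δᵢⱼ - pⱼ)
∂p1/∂z2 = -0.005166

p = softmax(z) = [0.1185, 0.0059, 0.8756]
p1 = 0.0059, p2 = 0.8756

∂p1/∂z2 = -p1 × p2 = -0.0059 × 0.8756 = -0.005166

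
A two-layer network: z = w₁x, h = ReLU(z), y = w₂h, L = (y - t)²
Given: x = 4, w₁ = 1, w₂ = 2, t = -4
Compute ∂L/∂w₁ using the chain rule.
∂L/∂w₁ = 192

Forward pass:
z = w₁x = 1×4 = 4
h = ReLU(4) = 4
y = w₂h = 2×4 = 8

Backward pass:
∂L/∂y = 2(y - t) = 2(8 - -4) = 24
∂y/∂h = w₂ = 2
∂h/∂z = 1 (ReLU derivative)
∂z/∂w₁ = x = 4

∂L/∂w₁ = 24 × 2 × 1 × 4 = 192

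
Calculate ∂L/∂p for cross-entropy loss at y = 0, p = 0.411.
∂L/∂p = 1.698

∂L/∂p = -y/p + (1-y)/(1-p) = 0 + 1/0.589 = 1.698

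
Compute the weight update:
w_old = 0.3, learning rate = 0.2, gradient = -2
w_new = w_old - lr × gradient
w_new = 0.7

w_new = w - η·∂L/∂w = 0.3 - 0.2×(-2) = 0.3 - (-0.4) = 0.7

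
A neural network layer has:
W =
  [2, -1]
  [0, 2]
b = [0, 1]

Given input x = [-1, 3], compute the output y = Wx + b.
y = [-5, 7]

Wx = [2×-1 + -1×3, 0×-1 + 2×3]
   = [-5, 6]
y = Wx + b = [-5 + 0, 6 + 1] = [-5, 7]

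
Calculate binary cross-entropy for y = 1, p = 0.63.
L = 0.462

L = -1·log(0.63) - 0·log(0.37) = -log(0.63) = 0.462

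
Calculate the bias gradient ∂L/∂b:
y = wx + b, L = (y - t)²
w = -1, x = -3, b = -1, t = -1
∂L/∂b = 6

y = wx + b = (-1)(-3) + -1 = 2
∂L/∂y = 2(y - t) = 2(2 - -1) = 6
∂y/∂b = 1
∂L/∂b = ∂L/∂y · ∂y/∂b = 6 × 1 = 6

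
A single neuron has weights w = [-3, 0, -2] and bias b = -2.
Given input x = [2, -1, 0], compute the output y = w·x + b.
y = -8

y = (-3)(2) + (0)(-1) + (-2)(0) + -2 = -8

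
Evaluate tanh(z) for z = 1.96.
0.9611

tanh(1.96) = (e^(1.96) - e^(-1.96))/(e^(1.96) + e^(-1.96)) = 0.9611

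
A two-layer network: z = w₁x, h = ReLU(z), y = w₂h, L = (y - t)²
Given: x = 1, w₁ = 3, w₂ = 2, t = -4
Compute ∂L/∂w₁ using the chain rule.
∂L/∂w₁ = 40

Forward pass:
z = w₁x = 3×1 = 3
h = ReLU(3) = 3
y = w₂h = 2×3 = 6

Backward pass:
∂L/∂y = 2(y - t) = 2(6 - -4) = 20
∂y/∂h = w₂ = 2
∂h/∂z = 1 (ReLU derivative)
∂z/∂w₁ = x = 1

∂L/∂w₁ = 20 × 2 × 1 × 1 = 40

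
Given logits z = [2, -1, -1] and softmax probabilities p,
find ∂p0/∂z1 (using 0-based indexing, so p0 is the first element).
∂p0/∂z1 = -0.04118

p = softmax(z) = [0.9094, 0.04528, 0.04528]
p0 = 0.9094, p1 = 0.04528

∂p0/∂z1 = -p0 × p1 = -0.9094 × 0.04528 = -0.04118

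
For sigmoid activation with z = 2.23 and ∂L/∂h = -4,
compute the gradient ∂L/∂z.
∂L/∂z = -0.3506

σ(2.23) = 0.9029
σ'(2.23) = σ(2.23)(1 - σ(2.23)) = 0.9029 × 0.09709 = 0.08766
∂L/∂z = ∂L/∂h · σ'(z) = -4 × 0.08766 = -0.3506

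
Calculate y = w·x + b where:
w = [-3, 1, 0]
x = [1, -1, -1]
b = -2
y = -6

y = (-3)(1) + (1)(-1) + (0)(-1) + -2 = -6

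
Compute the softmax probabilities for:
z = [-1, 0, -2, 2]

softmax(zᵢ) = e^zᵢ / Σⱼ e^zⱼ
p = [0.0414, 0.1125, 0.0152, 0.831]

exp(z) = [0.3679, 1, 0.1353, 7.389]
Sum = 8.892
p = [0.0414, 0.1125, 0.0152, 0.831]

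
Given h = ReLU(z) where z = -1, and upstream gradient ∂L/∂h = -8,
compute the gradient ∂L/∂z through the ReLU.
∂L/∂z = 0

h = ReLU(-1) = 0
Since z < 0: ∂h/∂z = 0
∂L/∂z = ∂L/∂h · ∂h/∂z = -8 × 0 = 0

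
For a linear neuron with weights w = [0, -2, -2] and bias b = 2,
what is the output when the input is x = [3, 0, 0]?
y = 2

y = (0)(3) + (-2)(0) + (-2)(0) + 2 = 2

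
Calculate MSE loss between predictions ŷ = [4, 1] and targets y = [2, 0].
MSE = 2.5

MSE = (1/2)((4-2)² + (1-0)²) = (1/2)(4 + 1) = 2.5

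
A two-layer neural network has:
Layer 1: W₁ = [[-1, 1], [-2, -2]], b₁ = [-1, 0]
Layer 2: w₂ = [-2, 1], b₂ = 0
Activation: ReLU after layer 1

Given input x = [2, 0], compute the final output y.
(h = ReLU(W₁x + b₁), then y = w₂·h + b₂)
y = 0

Layer 1 pre-activation: z₁ = [-3, -4]
After ReLU: h = [0, 0]
Layer 2 output: y = -2×0 + 1×0 + 0 = 0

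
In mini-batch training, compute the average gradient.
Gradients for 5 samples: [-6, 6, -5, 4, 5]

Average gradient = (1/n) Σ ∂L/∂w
Average gradient = 0.8

Average = (1/5)(-6 + 6 + -5 + 4 + 5) = 4/5 = 0.8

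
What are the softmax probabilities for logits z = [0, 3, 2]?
p = [0.0351, 0.7054, 0.2595]

exp(z) = [1, 20.09, 7.389]
Sum = 28.47
p = [0.0351, 0.7054, 0.2595]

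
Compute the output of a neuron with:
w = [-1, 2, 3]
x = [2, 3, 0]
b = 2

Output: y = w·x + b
y = 6

y = (-1)(2) + (2)(3) + (3)(0) + 2 = 6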